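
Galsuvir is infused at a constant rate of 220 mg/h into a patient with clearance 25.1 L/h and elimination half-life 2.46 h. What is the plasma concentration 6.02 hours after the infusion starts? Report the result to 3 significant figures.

Css = rate / CL = 220 / 25.1 = 8.765 mg/L
k = ln 2 / 2.46 = 0.2818 h⁻¹
C(t) = Css (1 − e^(−kt)) = 8.765 × (1 − e^(−1.696)) = 8.765 × 0.8166 ≈ 7.16 mg/L

7.16 mg/L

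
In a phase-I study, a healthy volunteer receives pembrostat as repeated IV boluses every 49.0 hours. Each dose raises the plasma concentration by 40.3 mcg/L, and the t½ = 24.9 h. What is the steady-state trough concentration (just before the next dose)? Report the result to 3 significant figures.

13.8 mcg/L

k = ln 2 / 24.9 = 0.02784 h⁻¹
Fraction remaining after one interval: e^(−kτ) = e^(−0.02784 × 49.0) = 0.2556
R = 1 / (1 − 0.2556) = 1.343
Css,max = 40.3 × 1.343 = 54.14 mcg/L
Css,min = Css,max × e^(−kτ) = 54.14 × 0.2556 ≈ 13.8 mcg/L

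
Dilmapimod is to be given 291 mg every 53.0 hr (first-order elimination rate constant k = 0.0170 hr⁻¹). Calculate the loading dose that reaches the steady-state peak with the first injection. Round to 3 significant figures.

490 mg

Accumulation ratio R = 1 / (1 − e^(−kτ)) = 1 / (1 − e^(−0.01700×53.0)) = 1 / (1 − 0.4062) = 1.684
Loading dose = maintenance dose × R = 291 × 1.684 ≈ 490 mg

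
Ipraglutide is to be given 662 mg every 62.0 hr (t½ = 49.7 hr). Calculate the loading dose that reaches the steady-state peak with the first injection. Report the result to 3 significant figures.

k = ln 2 / 49.7 = 0.01395 hr⁻¹
Accumulation ratio R = 1 / (1 − e^(−kτ)) = 1 / (1 − e^(−0.01395×62.0)) = 1 / (1 − 0.4212) = 1.728
Loading dose = maintenance dose × R = 662 × 1.728 ≈ 1140 mg

1140 mg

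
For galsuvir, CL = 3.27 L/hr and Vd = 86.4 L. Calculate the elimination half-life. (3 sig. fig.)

k = CL / V = 3.27 / 86.4 = 0.03785 hr⁻¹
t½ = ln 2 / k = ln 2 / 0.03785 ≈ 18.3 hours

18.3 hours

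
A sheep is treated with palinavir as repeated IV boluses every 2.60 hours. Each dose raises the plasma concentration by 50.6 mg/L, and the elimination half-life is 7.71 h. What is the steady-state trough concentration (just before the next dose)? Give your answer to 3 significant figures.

192 mg/L

k = ln 2 / 7.71 = 0.08990 h⁻¹
Fraction remaining after one interval: e^(−kτ) = e^(−0.08990 × 2.60) = 0.7916
R = 1 / (1 − 0.7916) = 4.798
Css,max = 50.6 × 4.798 = 242.8 mg/L
Css,min = Css,max × e^(−kτ) = 242.8 × 0.7916 ≈ 192 mg/L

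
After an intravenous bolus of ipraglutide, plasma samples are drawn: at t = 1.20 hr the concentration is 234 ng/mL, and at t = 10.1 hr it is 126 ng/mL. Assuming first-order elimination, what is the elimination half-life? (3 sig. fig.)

9.97 hours

k = ln(C₁/C₂) / (t₂ − t₁) = ln(234/126) / (10.1 − 1.20)
  = 0.6190 / 8.900 = 0.06955 hr⁻¹
t½ = ln 2 / k = ln 2 / 0.06955 ≈ 9.97 hours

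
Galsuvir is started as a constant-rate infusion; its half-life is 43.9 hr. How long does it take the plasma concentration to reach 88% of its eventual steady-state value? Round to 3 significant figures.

k = ln 2 / 43.9 = 0.01579 hr⁻¹
f = 1 − e^(−kt)  ⇒  t = −ln(1 − f) / k
t = −ln(1 − 0.88) / 0.01579 = 2.120 / 0.01579 ≈ 134 hours

134 hours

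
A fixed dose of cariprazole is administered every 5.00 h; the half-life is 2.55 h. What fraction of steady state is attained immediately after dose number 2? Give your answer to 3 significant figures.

k = ln 2 / 2.55 = 0.2718 h⁻¹
f_n = 1 − e^(−nkτ) = 1 − e^(−2 × 0.2718 × 5.00) = 1 − e^(−2.718) = 1 − 0.06599 ≈ 0.934

0.934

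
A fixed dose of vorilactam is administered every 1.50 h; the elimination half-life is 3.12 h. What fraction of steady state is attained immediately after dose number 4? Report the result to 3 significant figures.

0.736

k = ln 2 / 3.12 = 0.2222 h⁻¹
f_n = 1 − e^(−nkτ) = 1 − e^(−4 × 0.2222 × 1.50) = 1 − e^(−1.333) = 1 − 0.2637 ≈ 0.736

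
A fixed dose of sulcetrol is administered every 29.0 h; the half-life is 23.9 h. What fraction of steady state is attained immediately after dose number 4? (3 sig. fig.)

0.965

k = ln 2 / 23.9 = 0.02900 h⁻¹
f_n = 1 − e^(−nkτ) = 1 − e^(−4 × 0.02900 × 29.0) = 1 − e^(−3.364) = 1 − 0.03459 ≈ 0.965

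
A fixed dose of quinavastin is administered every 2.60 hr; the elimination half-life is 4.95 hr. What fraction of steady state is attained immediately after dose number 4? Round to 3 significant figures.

k = ln 2 / 4.95 = 0.1400 hr⁻¹
f_n = 1 − e^(−nkτ) = 1 − e^(−4 × 0.1400 × 2.60) = 1 − e^(−1.456) = 1 − 0.2331 ≈ 0.767

0.767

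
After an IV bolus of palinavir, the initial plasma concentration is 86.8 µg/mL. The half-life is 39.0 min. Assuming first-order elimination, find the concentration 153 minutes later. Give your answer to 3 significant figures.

5.72 µg/mL

k = ln 2 / 39.0 = 0.01777 min⁻¹
C(t) = C₀ e^(−kt) = 86.8 × e^(−0.01777 × 153) = 86.8 × e^(−2.719) = 86.8 × 0.06592 ≈ 5.72 µg/mL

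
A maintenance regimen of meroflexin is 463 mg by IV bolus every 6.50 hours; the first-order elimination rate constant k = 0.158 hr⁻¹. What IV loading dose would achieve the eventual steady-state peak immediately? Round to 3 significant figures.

721 mg

Accumulation ratio R = 1 / (1 − e^(−kτ)) = 1 / (1 − e^(−0.1580×6.50)) = 1 / (1 − 0.3581) = 1.558
Loading dose = maintenance dose × R = 463 × 1.558 ≈ 721 mg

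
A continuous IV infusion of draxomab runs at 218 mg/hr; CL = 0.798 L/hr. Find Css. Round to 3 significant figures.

Css = infusion rate / CL = 218 / 0.798 ≈ 273 mg/L

273 mg/L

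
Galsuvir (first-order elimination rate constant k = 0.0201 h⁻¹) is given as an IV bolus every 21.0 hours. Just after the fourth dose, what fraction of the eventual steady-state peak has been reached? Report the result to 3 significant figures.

f_n = 1 − e^(−nkτ) = 1 − e^(−4 × 0.02010 × 21.0) = 1 − e^(−1.688) = 1 − 0.1848 ≈ 0.815

0.815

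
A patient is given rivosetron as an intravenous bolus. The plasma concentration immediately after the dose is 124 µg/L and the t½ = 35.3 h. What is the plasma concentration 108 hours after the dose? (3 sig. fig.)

14.9 µg/L

k = ln 2 / 35.3 = 0.01964 h⁻¹
108 h is 3.059 half-lives, so C = 124 × (1/2)^3.059 = 124 × 0.1200 ≈ 14.9 µg/L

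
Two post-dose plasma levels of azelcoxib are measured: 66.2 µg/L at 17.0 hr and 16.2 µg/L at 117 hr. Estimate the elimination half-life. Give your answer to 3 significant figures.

k = ln(C₁/C₂) / (t₂ − t₁) = ln(66.2/16.2) / (117 − 17.0)
  = 1.408 / 100.0 = 0.01408 hr⁻¹
t½ = ln 2 / k = ln 2 / 0.01408 ≈ 49.2 hours

49.2 hours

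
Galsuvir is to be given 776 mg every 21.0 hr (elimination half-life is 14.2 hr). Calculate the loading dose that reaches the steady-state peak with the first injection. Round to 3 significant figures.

k = ln 2 / 14.2 = 0.04881 hr⁻¹
Accumulation ratio R = 1 / (1 − e^(−kτ)) = 1 / (1 − e^(−0.04881×21.0)) = 1 / (1 − 0.3588) = 1.560
Loading dose = maintenance dose × R = 776 × 1.560 ≈ 1210 mg

1210 mg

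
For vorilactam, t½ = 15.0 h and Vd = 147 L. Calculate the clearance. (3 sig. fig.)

k = ln 2 / t½ = ln 2 / 15.0 = 0.04621 h⁻¹
CL = k · V = 0.04621 × 147 ≈ 6.79 L/h

6.79 L/h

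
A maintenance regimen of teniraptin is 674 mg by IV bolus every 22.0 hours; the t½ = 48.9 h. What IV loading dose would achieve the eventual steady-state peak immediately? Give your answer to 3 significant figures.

k = ln 2 / 48.9 = 0.01417 h⁻¹
Accumulation ratio R = 1 / (1 − e^(−kτ)) = 1 / (1 − e^(−0.01417×22.0)) = 1 / (1 − 0.7321) = 3.733
Loading dose = maintenance dose × R = 674 × 3.733 ≈ 2520 mg

2520 mg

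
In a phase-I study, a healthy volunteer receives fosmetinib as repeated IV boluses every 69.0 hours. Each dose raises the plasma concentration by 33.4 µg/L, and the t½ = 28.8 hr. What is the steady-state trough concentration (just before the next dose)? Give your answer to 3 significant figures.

7.84 µg/L

k = ln 2 / 28.8 = 0.02407 hr⁻¹
Fraction remaining after one interval: e^(−kτ) = e^(−0.02407 × 69.0) = 0.1900
R = 1 / (1 − 0.1900) = 1.235
Css,max = 33.4 × 1.235 = 41.24 µg/L
Css,min = Css,max × e^(−kτ) = 41.24 × 0.1900 ≈ 7.84 µg/L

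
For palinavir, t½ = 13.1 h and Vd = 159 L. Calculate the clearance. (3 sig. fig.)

8.41 L/h

k = ln 2 / t½ = ln 2 / 13.1 = 0.05291 h⁻¹
CL = k · V = 0.05291 × 159 ≈ 8.41 L/h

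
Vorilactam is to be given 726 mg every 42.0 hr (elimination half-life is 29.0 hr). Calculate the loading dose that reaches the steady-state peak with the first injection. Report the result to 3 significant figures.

k = ln 2 / 29.0 = 0.02390 hr⁻¹
Accumulation ratio R = 1 / (1 − e^(−kτ)) = 1 / (1 − e^(−0.02390×42.0)) = 1 / (1 − 0.3665) = 1.578
Loading dose = maintenance dose × R = 726 × 1.578 ≈ 1150 mg

1150 mg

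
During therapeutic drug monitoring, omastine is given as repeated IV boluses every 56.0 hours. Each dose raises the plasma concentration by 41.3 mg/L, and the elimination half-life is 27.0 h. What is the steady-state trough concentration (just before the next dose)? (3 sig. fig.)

k = ln 2 / 27.0 = 0.02567 h⁻¹
Fraction remaining after one interval: e^(−kτ) = e^(−0.02567 × 56.0) = 0.2375
R = 1 / (1 − 0.2375) = 1.311
Css,max = 41.3 × 1.311 = 54.16 mg/L
Css,min = Css,max × e^(−kτ) = 54.16 × 0.2375 ≈ 12.9 mg/L

12.9 mg/L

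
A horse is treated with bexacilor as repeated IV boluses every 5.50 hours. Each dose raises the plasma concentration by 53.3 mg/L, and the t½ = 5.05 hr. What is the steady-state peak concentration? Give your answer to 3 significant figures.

k = ln 2 / 5.05 = 0.1373 hr⁻¹
Fraction remaining after one interval: e^(−kτ) = e^(−0.1373 × 5.50) = 0.4701
R = 1 / (1 − 0.4701) = 1.887
Css,max = 53.3 × 1.887 ≈ 101 mg/L

101 mg/L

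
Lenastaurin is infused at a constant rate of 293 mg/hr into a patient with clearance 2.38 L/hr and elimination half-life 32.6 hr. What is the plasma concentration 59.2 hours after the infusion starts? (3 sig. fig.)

Css = rate / CL = 293 / 2.38 = 123.1 mg/L
k = ln 2 / 32.6 = 0.02126 hr⁻¹
C(t) = Css (1 − e^(−kt)) = 123.1 × (1 − e^(−1.259)) = 123.1 × 0.7160 ≈ 88.1 mg/L

88.1 mg/L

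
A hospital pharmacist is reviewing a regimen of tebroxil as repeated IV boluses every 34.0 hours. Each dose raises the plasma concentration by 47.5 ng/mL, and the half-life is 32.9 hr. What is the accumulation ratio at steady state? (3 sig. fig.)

1.96

k = ln 2 / 32.9 = 0.02107 hr⁻¹
Fraction remaining after one interval: e^(−kτ) = e^(−0.02107 × 34.0) = 0.4885
R = 1 / (1 − 0.4885) = 1 / 0.5115 ≈ 1.96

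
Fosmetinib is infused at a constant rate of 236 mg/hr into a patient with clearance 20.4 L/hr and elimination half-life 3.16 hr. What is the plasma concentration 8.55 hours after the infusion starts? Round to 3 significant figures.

Css = rate / CL = 236 / 20.4 = 11.57 µg/mL
k = ln 2 / 3.16 = 0.2194 hr⁻¹
C(t) = Css (1 − e^(−kt)) = 11.57 × (1 − e^(−1.875)) = 11.57 × 0.8467 ≈ 9.80 µg/mL

9.80 µg/mL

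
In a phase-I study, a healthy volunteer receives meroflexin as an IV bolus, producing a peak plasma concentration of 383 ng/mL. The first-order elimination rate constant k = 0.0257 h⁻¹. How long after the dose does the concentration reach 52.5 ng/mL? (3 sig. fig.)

77.3 hours

C(t) = C₀ e^(−kt)  ⇒  t = ln(C₀/C) / k
t = ln(383/52.5) / 0.02570 = 1.987 / 0.02570 ≈ 77.3 hours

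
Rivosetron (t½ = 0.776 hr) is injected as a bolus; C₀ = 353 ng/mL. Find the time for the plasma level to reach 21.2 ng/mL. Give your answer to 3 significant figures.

k = ln 2 / 0.776 = 0.8932 hr⁻¹
C(t) = C₀ e^(−kt)  ⇒  t = ln(C₀/C) / k
t = ln(353/21.2) / 0.8932 = 2.812 / 0.8932 ≈ 3.15 hours

3.15 hours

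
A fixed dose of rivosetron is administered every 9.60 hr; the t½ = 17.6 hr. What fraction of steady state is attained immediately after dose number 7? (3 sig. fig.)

0.929

k = ln 2 / 17.6 = 0.03938 hr⁻¹
f_n = 1 − e^(−nkτ) = 1 − e^(−7 × 0.03938 × 9.60) = 1 − e^(−2.647) = 1 − 0.07089 ≈ 0.929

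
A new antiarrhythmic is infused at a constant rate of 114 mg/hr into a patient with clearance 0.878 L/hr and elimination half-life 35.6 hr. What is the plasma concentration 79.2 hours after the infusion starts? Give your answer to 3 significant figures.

Css = rate / CL = 114 / 0.878 = 129.8 mg/L
k = ln 2 / 35.6 = 0.01947 hr⁻¹
C(t) = Css (1 − e^(−kt)) = 129.8 × (1 − e^(−1.542)) = 129.8 × 0.7861 ≈ 102 mg/L

102 mg/L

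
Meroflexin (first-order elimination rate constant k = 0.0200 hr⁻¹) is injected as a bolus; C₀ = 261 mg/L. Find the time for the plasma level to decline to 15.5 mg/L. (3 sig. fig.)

141 hours

C(t) = C₀ e^(−kt)  ⇒  t = ln(C₀/C) / k
t = ln(261/15.5) / 0.02000 = 2.824 / 0.02000 ≈ 141 hours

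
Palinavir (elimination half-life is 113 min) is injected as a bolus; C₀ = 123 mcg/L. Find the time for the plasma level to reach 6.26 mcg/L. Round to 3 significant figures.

k = ln 2 / 113 = 0.006134 min⁻¹
C(t) = C₀ e^(−kt)  ⇒  t = ln(C₀/C) / k
t = ln(123/6.26) / 0.006134 = 2.978 / 0.006134 ≈ 485 minutes

485 minutes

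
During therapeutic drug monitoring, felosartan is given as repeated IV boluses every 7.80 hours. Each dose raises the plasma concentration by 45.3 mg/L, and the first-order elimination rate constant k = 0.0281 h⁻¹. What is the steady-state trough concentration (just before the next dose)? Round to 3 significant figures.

185 mg/L

Fraction remaining after one interval: e^(−kτ) = e^(−0.02810 × 7.80) = 0.8032
R = 1 / (1 − 0.8032) = 5.081
Css,max = 45.3 × 5.081 = 230.2 mg/L
Css,min = Css,max × e^(−kτ) = 230.2 × 0.8032 ≈ 185 mg/L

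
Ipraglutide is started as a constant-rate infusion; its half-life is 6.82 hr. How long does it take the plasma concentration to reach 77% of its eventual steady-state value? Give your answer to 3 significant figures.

14.5 hours

k = ln 2 / 6.82 = 0.1016 hr⁻¹
f = 1 − e^(−kt)  ⇒  t = −ln(1 − f) / k
t = −ln(1 − 0.77) / 0.1016 = 1.470 / 0.1016 ≈ 14.5 hours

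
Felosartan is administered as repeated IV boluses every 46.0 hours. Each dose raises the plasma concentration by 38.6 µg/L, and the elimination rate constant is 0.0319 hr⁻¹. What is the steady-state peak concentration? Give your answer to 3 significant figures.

Fraction remaining after one interval: e^(−kτ) = e^(−0.03190 × 46.0) = 0.2305
R = 1 / (1 − 0.2305) = 1.300
Css,max = 38.6 × 1.300 ≈ 50.2 µg/L

50.2 µg/L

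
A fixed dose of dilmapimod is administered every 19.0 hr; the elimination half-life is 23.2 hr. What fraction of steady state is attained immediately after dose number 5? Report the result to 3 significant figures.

0.941

k = ln 2 / 23.2 = 0.02988 hr⁻¹
f_n = 1 − e^(−nkτ) = 1 − e^(−5 × 0.02988 × 19.0) = 1 − e^(−2.838) = 1 − 0.05852 ≈ 0.941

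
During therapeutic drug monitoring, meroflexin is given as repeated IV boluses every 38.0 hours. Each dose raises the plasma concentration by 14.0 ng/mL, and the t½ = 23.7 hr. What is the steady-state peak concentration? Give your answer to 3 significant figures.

20.9 ng/mL

k = ln 2 / 23.7 = 0.02925 hr⁻¹
Fraction remaining after one interval: e^(−kτ) = e^(−0.02925 × 38.0) = 0.3291
R = 1 / (1 − 0.3291) = 1.491
Css,max = 14.0 × 1.491 ≈ 20.9 ng/mL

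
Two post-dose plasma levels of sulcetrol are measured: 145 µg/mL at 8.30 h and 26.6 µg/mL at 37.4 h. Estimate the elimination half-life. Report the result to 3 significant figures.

k = ln(C₁/C₂) / (t₂ − t₁) = ln(145/26.6) / (37.4 − 8.30)
  = 1.696 / 29.10 = 0.05828 h⁻¹
t½ = ln 2 / k = ln 2 / 0.05828 ≈ 11.9 hours

11.9 hours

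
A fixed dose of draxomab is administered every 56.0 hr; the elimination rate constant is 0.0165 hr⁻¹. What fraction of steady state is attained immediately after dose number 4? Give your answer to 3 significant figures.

f_n = 1 − e^(−nkτ) = 1 − e^(−4 × 0.01650 × 56.0) = 1 − e^(−3.696) = 1 − 0.02482 ≈ 0.975

0.975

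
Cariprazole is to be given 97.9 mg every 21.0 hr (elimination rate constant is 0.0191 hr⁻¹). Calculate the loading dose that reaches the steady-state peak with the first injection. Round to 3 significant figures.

Accumulation ratio R = 1 / (1 − e^(−kτ)) = 1 / (1 − e^(−0.01910×21.0)) = 1 / (1 − 0.6696) = 3.026
Loading dose = maintenance dose × R = 97.9 × 3.026 ≈ 296 mg

296 mg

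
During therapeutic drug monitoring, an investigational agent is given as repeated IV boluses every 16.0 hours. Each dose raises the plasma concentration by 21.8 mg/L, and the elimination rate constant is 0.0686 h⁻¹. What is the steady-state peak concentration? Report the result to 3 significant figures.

Fraction remaining after one interval: e^(−kτ) = e^(−0.06860 × 16.0) = 0.3337
R = 1 / (1 − 0.3337) = 1.501
Css,max = 21.8 × 1.501 ≈ 32.7 mg/L

32.7 mg/L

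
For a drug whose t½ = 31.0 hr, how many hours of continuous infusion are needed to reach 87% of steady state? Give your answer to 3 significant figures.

k = ln 2 / 31.0 = 0.02236 hr⁻¹
f = 1 − e^(−kt)  ⇒  t = −ln(1 − f) / k
t = −ln(1 − 0.87) / 0.02236 = 2.040 / 0.02236 ≈ 91.2 hours

91.2 hours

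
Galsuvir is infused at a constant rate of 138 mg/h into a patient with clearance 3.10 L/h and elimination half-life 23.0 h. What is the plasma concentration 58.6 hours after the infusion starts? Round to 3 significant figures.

Css = rate / CL = 138 / 3.10 = 44.52 µg/mL
k = ln 2 / 23.0 = 0.03014 h⁻¹
C(t) = Css (1 − e^(−kt)) = 44.52 × (1 − e^(−1.766)) = 44.52 × 0.8290 ≈ 36.9 µg/mL

36.9 µg/mL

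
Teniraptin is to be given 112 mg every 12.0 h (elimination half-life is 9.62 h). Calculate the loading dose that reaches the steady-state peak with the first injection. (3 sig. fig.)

k = ln 2 / 9.62 = 0.07205 h⁻¹
Accumulation ratio R = 1 / (1 − e^(−kτ)) = 1 / (1 − e^(−0.07205×12.0)) = 1 / (1 − 0.4212) = 1.728
Loading dose = maintenance dose × R = 112 × 1.728 ≈ 194 mg

194 mg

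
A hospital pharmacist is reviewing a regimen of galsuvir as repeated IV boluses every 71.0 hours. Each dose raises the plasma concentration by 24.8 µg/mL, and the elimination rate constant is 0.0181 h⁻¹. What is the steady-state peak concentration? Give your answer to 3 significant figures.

34.3 µg/mL

Fraction remaining after one interval: e^(−kτ) = e^(−0.01810 × 71.0) = 0.2766
R = 1 / (1 − 0.2766) = 1.382
Css,max = 24.8 × 1.382 ≈ 34.3 µg/mL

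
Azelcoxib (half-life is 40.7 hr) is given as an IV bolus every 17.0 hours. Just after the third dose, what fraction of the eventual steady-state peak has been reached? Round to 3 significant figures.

k = ln 2 / 40.7 = 0.01703 hr⁻¹
f_n = 1 − e^(−nkτ) = 1 − e^(−3 × 0.01703 × 17.0) = 1 − e^(−0.8686) = 1 − 0.4196 ≈ 0.580

0.580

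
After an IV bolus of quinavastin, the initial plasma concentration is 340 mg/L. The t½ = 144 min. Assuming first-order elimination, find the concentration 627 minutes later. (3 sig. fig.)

k = ln 2 / 144 = 0.004814 min⁻¹
627 min is 4.354 half-lives, so C = 340 × (1/2)^4.354 = 340 × 0.04890 ≈ 16.6 mg/L

16.6 mg/L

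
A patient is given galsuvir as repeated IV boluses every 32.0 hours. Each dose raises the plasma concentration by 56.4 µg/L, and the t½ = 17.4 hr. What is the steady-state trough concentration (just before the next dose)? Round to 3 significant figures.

21.9 µg/L

k = ln 2 / 17.4 = 0.03984 hr⁻¹
Fraction remaining after one interval: e^(−kτ) = e^(−0.03984 × 32.0) = 0.2795
R = 1 / (1 − 0.2795) = 1.388
Css,max = 56.4 × 1.388 = 78.28 µg/L
Css,min = Css,max × e^(−kτ) = 78.28 × 0.2795 ≈ 21.9 µg/L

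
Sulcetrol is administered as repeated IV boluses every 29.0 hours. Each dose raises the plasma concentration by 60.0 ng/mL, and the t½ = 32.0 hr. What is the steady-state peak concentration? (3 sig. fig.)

k = ln 2 / 32.0 = 0.02166 hr⁻¹
Fraction remaining after one interval: e^(−kτ) = e^(−0.02166 × 29.0) = 0.5336
R = 1 / (1 − 0.5336) = 2.144
Css,max = 60.0 × 2.144 ≈ 129 ng/mL

129 ng/mL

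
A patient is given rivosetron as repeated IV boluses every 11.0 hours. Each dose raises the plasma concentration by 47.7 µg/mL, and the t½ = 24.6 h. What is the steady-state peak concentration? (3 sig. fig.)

179 µg/mL

k = ln 2 / 24.6 = 0.02818 h⁻¹
Fraction remaining after one interval: e^(−kτ) = e^(−0.02818 × 11.0) = 0.7335
R = 1 / (1 − 0.7335) = 3.752
Css,max = 47.7 × 3.752 ≈ 179 µg/mL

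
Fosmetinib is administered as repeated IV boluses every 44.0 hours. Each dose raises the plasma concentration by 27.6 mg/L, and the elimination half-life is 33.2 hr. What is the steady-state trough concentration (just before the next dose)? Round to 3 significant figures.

k = ln 2 / 33.2 = 0.02088 hr⁻¹
Fraction remaining after one interval: e^(−kτ) = e^(−0.02088 × 44.0) = 0.3991
R = 1 / (1 − 0.3991) = 1.664
Css,max = 27.6 × 1.664 = 45.93 mg/L
Css,min = Css,max × e^(−kτ) = 45.93 × 0.3991 ≈ 18.3 mg/L

18.3 mg/L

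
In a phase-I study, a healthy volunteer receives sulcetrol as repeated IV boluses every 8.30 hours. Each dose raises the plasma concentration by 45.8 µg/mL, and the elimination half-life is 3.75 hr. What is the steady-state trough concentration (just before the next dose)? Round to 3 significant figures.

12.6 µg/mL

k = ln 2 / 3.75 = 0.1848 hr⁻¹
Fraction remaining after one interval: e^(−kτ) = e^(−0.1848 × 8.30) = 0.2156
R = 1 / (1 − 0.2156) = 1.275
Css,max = 45.8 × 1.275 = 58.39 µg/mL
Css,min = Css,max × e^(−kτ) = 58.39 × 0.2156 ≈ 12.6 µg/mL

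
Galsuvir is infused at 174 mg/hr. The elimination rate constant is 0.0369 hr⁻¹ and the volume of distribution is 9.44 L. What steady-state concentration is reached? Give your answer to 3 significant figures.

500 µg/mL

CL = k · V = 0.0369 × 9.44 = 0.3483 L/hr
Css = rate / CL = 174 / 0.3483 ≈ 500 µg/mL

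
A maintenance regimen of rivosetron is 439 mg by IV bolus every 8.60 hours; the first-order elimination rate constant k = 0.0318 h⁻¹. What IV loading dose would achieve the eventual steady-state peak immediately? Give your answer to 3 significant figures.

Accumulation ratio R = 1 / (1 − e^(−kτ)) = 1 / (1 − e^(−0.03180×8.60)) = 1 / (1 − 0.7607) = 4.179
Loading dose = maintenance dose × R = 439 × 4.179 ≈ 1830 mg

1830 mg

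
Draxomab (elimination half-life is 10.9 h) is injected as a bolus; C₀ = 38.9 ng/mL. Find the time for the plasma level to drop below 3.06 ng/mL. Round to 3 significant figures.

40.0 hours

k = ln 2 / 10.9 = 0.06359 h⁻¹
C(t) = C₀ e^(−kt)  ⇒  t = ln(C₀/C) / k
t = ln(38.9/3.06) / 0.06359 = 2.543 / 0.06359 ≈ 40.0 hours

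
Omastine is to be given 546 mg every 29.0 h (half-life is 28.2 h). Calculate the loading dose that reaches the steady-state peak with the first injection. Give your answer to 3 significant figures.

1070 mg

k = ln 2 / 28.2 = 0.02458 h⁻¹
Accumulation ratio R = 1 / (1 − e^(−kτ)) = 1 / (1 − e^(−0.02458×29.0)) = 1 / (1 − 0.4903) = 1.962
Loading dose = maintenance dose × R = 546 × 1.962 ≈ 1070 mg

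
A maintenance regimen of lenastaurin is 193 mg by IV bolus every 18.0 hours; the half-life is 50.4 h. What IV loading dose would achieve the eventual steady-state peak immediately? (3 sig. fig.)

880 mg

k = ln 2 / 50.4 = 0.01375 h⁻¹
Accumulation ratio R = 1 / (1 − e^(−kτ)) = 1 / (1 − e^(−0.01375×18.0)) = 1 / (1 − 0.7807) = 4.560
Loading dose = maintenance dose × R = 193 × 4.560 ≈ 880 mg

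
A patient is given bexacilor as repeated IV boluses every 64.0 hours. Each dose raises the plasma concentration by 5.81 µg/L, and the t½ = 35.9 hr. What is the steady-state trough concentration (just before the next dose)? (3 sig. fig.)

2.38 µg/L

k = ln 2 / 35.9 = 0.01931 hr⁻¹
Fraction remaining after one interval: e^(−kτ) = e^(−0.01931 × 64.0) = 0.2906
R = 1 / (1 − 0.2906) = 1.410
Css,max = 5.81 × 1.410 = 8.190 µg/L
Css,min = Css,max × e^(−kτ) = 8.190 × 0.2906 ≈ 2.38 µg/L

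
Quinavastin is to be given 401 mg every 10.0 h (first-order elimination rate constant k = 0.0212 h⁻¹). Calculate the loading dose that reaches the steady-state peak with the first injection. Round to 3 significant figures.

2100 mg

Accumulation ratio R = 1 / (1 − e^(−kτ)) = 1 / (1 − e^(−0.02120×10.0)) = 1 / (1 − 0.8090) = 5.235
Loading dose = maintenance dose × R = 401 × 5.235 ≈ 2100 mg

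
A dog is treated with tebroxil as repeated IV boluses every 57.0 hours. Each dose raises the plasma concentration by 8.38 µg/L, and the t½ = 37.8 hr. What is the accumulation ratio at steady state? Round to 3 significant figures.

k = ln 2 / 37.8 = 0.01834 hr⁻¹
Fraction remaining after one interval: e^(−kτ) = e^(−0.01834 × 57.0) = 0.3516
R = 1 / (1 − 0.3516) = 1 / 0.6484 ≈ 1.54

1.54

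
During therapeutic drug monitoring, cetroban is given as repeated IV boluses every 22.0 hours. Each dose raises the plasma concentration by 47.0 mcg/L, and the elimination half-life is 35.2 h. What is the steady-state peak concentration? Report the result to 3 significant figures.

k = ln 2 / 35.2 = 0.01969 h⁻¹
Fraction remaining after one interval: e^(−kτ) = e^(−0.01969 × 22.0) = 0.6484
R = 1 / (1 − 0.6484) = 2.844
Css,max = 47.0 × 2.844 ≈ 134 mcg/L

134 mcg/L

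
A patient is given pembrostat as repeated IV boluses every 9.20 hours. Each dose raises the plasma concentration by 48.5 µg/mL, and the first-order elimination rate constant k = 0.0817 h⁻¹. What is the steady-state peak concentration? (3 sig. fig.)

91.8 µg/mL

Fraction remaining after one interval: e^(−kτ) = e^(−0.08170 × 9.20) = 0.4716
R = 1 / (1 − 0.4716) = 1.892
Css,max = 48.5 × 1.892 ≈ 91.8 µg/mL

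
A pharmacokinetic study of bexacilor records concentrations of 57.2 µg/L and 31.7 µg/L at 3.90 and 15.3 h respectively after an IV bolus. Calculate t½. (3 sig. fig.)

k = ln(C₁/C₂) / (t₂ − t₁) = ln(57.2/31.7) / (15.3 − 3.90)
  = 0.5902 / 11.40 = 0.05178 h⁻¹
t½ = ln 2 / k = ln 2 / 0.05178 ≈ 13.4 hours

13.4 hours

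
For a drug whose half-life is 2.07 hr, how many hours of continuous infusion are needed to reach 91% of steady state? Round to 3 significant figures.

k = ln 2 / 2.07 = 0.3349 hr⁻¹
f = 1 − e^(−kt)  ⇒  t = −ln(1 − f) / k
t = −ln(1 − 0.91) / 0.3349 = 2.408 / 0.3349 ≈ 7.19 hours

7.19 hours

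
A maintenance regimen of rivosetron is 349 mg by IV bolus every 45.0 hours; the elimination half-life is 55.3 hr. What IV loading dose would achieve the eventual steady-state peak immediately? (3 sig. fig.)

810 mg

k = ln 2 / 55.3 = 0.01253 hr⁻¹
Accumulation ratio R = 1 / (1 − e^(−kτ)) = 1 / (1 − e^(−0.01253×45.0)) = 1 / (1 − 0.5689) = 2.320
Loading dose = maintenance dose × R = 349 × 2.320 ≈ 810 mg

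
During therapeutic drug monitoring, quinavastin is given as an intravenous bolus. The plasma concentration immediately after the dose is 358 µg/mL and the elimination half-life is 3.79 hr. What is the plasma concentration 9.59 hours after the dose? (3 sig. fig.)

62.0 µg/mL

k = ln 2 / 3.79 = 0.1829 hr⁻¹
9.59 hr is 2.530 half-lives, so C = 358 × (1/2)^2.530 = 358 × 0.1731 ≈ 62.0 µg/mL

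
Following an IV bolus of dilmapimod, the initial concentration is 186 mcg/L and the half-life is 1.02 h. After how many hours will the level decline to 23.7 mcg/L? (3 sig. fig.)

3.03 hours

k = ln 2 / 1.02 = 0.6796 h⁻¹
C(t) = C₀ e^(−kt)  ⇒  t = ln(C₀/C) / k
t = ln(186/23.7) / 0.6796 = 2.060 / 0.6796 ≈ 3.03 hours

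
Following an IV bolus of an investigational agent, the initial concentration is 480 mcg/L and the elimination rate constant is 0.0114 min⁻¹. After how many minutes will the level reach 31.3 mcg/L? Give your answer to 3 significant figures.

C(t) = C₀ e^(−kt)  ⇒  t = ln(C₀/C) / k
t = ln(480/31.3) / 0.01140 = 2.730 / 0.01140 ≈ 239 minutes

239 minutes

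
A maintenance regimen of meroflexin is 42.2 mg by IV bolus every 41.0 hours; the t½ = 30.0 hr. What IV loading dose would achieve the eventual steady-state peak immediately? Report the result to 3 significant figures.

68.9 mg

k = ln 2 / 30.0 = 0.02310 hr⁻¹
Accumulation ratio R = 1 / (1 − e^(−kτ)) = 1 / (1 − e^(−0.02310×41.0)) = 1 / (1 − 0.3878) = 1.633
Loading dose = maintenance dose × R = 42.2 × 1.633 ≈ 68.9 mg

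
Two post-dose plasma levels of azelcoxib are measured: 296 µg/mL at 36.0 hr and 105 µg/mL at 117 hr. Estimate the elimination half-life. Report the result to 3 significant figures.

k = ln(C₁/C₂) / (t₂ − t₁) = ln(296/105) / (117 − 36.0)
  = 1.036 / 81.00 = 0.01280 hr⁻¹
t½ = ln 2 / k = ln 2 / 0.01280 ≈ 54.2 hours

54.2 hours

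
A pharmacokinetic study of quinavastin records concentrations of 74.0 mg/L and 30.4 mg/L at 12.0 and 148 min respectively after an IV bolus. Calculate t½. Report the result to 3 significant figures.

106 minutes

k = ln(C₁/C₂) / (t₂ − t₁) = ln(74.0/30.4) / (148 − 12.0)
  = 0.8896 / 136.0 = 0.006541 min⁻¹
t½ = ln 2 / k = ln 2 / 0.006541 ≈ 106 minutes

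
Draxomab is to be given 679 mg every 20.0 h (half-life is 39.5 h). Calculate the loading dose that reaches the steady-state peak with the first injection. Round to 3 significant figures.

k = ln 2 / 39.5 = 0.01755 h⁻¹
Accumulation ratio R = 1 / (1 − e^(−kτ)) = 1 / (1 − e^(−0.01755×20.0)) = 1 / (1 − 0.7040) = 3.379
Loading dose = maintenance dose × R = 679 × 3.379 ≈ 2290 mg

2290 mg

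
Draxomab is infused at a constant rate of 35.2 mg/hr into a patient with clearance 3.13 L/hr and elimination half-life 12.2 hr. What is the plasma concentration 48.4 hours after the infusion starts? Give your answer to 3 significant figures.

Css = rate / CL = 35.2 / 3.13 = 11.25 µg/mL
k = ln 2 / 12.2 = 0.05682 hr⁻¹
C(t) = Css (1 − e^(−kt)) = 11.25 × (1 − e^(−2.750)) = 11.25 × 0.9361 ≈ 10.5 µg/mL

10.5 µg/mL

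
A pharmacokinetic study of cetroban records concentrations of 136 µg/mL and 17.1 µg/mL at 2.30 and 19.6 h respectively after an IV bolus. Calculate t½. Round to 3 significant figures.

k = ln(C₁/C₂) / (t₂ − t₁) = ln(136/17.1) / (19.6 − 2.30)
  = 2.074 / 17.30 = 0.1199 h⁻¹
t½ = ln 2 / k = ln 2 / 0.1199 ≈ 5.78 hours

5.78 hours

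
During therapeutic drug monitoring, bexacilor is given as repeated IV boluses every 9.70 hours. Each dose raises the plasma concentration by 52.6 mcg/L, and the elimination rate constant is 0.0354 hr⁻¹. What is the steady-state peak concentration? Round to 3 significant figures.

Fraction remaining after one interval: e^(−kτ) = e^(−0.03540 × 9.70) = 0.7094
R = 1 / (1 − 0.7094) = 3.441
Css,max = 52.6 × 3.441 ≈ 181 mcg/L

181 mcg/L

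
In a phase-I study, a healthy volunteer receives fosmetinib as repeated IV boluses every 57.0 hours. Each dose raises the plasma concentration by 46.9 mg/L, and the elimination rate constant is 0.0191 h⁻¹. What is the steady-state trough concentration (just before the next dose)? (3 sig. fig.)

Fraction remaining after one interval: e^(−kτ) = e^(−0.01910 × 57.0) = 0.3367
R = 1 / (1 − 0.3367) = 1.508
Css,max = 46.9 × 1.508 = 70.70 mg/L
Css,min = Css,max × e^(−kτ) = 70.70 × 0.3367 ≈ 23.8 mg/L

23.8 mg/L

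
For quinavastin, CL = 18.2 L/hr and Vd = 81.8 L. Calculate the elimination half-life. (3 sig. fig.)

3.12 hours

k = CL / V = 18.2 / 81.8 = 0.2225 hr⁻¹
t½ = ln 2 / k = ln 2 / 0.2225 ≈ 3.12 hours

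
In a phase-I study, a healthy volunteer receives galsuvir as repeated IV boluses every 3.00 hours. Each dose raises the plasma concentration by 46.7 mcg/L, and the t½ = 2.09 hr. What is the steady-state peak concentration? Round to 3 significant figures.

74.1 mcg/L

k = ln 2 / 2.09 = 0.3316 hr⁻¹
Fraction remaining after one interval: e^(−kτ) = e^(−0.3316 × 3.00) = 0.3697
R = 1 / (1 − 0.3697) = 1.587
Css,max = 46.7 × 1.587 ≈ 74.1 mcg/L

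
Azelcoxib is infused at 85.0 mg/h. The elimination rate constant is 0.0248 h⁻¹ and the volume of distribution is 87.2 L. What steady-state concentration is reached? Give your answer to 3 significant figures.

39.3 µg/mL

CL = k · V = 0.0248 × 87.2 = 2.163 L/h
Css = rate / CL = 85.0 / 2.163 ≈ 39.3 µg/mL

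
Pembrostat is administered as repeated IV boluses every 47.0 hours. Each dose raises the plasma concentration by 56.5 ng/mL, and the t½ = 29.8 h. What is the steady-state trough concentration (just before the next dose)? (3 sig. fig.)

k = ln 2 / 29.8 = 0.02326 h⁻¹
Fraction remaining after one interval: e^(−kτ) = e^(−0.02326 × 47.0) = 0.3351
R = 1 / (1 − 0.3351) = 1.504
Css,max = 56.5 × 1.504 = 84.98 ng/mL
Css,min = Css,max × e^(−kτ) = 84.98 × 0.3351 ≈ 28.5 ng/mL

28.5 ng/mL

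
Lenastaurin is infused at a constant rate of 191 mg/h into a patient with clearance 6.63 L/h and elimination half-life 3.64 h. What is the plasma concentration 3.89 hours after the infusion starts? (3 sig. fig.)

Css = rate / CL = 191 / 6.63 = 28.81 µg/mL
k = ln 2 / 3.64 = 0.1904 h⁻¹
C(t) = Css (1 − e^(−kt)) = 28.81 × (1 − e^(−0.7408)) = 28.81 × 0.5232 ≈ 15.1 µg/mL

15.1 µg/mL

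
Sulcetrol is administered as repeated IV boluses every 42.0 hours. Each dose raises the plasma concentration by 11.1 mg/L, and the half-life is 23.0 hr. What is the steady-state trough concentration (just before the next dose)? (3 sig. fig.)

k = ln 2 / 23.0 = 0.03014 hr⁻¹
Fraction remaining after one interval: e^(−kτ) = e^(−0.03014 × 42.0) = 0.2820
R = 1 / (1 − 0.2820) = 1.393
Css,max = 11.1 × 1.393 = 15.46 mg/L
Css,min = Css,max × e^(−kτ) = 15.46 × 0.2820 ≈ 4.36 mg/L

4.36 mg/L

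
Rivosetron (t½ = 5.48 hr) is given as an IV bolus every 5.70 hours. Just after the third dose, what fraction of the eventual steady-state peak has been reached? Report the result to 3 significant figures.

0.885

k = ln 2 / 5.48 = 0.1265 hr⁻¹
f_n = 1 − e^(−nkτ) = 1 − e^(−3 × 0.1265 × 5.70) = 1 − e^(−2.163) = 1 − 0.1150 ≈ 0.885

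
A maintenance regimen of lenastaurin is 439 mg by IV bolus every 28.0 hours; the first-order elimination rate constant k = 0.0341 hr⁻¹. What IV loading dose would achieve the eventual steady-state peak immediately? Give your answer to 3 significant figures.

714 mg

Accumulation ratio R = 1 / (1 − e^(−kτ)) = 1 / (1 − e^(−0.03410×28.0)) = 1 / (1 − 0.3849) = 1.626
Loading dose = maintenance dose × R = 439 × 1.626 ≈ 714 mg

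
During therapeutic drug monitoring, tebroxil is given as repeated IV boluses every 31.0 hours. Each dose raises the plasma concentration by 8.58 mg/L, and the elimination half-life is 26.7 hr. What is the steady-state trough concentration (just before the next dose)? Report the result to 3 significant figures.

6.94 mg/L

k = ln 2 / 26.7 = 0.02596 hr⁻¹
Fraction remaining after one interval: e^(−kτ) = e^(−0.02596 × 31.0) = 0.4472
R = 1 / (1 − 0.4472) = 1.809
Css,max = 8.58 × 1.809 = 15.52 mg/L
Css,min = Css,max × e^(−kτ) = 15.52 × 0.4472 ≈ 6.94 mg/L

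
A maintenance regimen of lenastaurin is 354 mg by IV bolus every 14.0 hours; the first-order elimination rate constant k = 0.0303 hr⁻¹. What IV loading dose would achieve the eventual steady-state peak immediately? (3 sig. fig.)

Accumulation ratio R = 1 / (1 − e^(−kτ)) = 1 / (1 − e^(−0.03030×14.0)) = 1 / (1 − 0.6543) = 2.893
Loading dose = maintenance dose × R = 354 × 2.893 ≈ 1020 mg

1020 mg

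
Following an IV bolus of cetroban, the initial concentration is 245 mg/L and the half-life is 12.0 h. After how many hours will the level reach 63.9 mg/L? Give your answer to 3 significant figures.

23.3 hours

k = ln 2 / 12.0 = 0.05776 h⁻¹
C(t) = C₀ e^(−kt)  ⇒  t = ln(C₀/C) / k
t = ln(245/63.9) / 0.05776 = 1.344 / 0.05776 ≈ 23.3 hours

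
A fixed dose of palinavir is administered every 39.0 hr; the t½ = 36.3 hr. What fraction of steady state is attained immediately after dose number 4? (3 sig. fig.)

0.949

k = ln 2 / 36.3 = 0.01909 hr⁻¹
f_n = 1 − e^(−nkτ) = 1 − e^(−4 × 0.01909 × 39.0) = 1 − e^(−2.979) = 1 − 0.05085 ≈ 0.949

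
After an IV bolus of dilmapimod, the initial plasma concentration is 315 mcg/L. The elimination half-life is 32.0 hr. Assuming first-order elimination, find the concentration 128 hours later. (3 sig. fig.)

19.7 mcg/L

k = ln 2 / 32.0 = 0.02166 hr⁻¹
128 hr is 4.000 half-lives, so C = 315 × (1/2)^4.000 = 315 × 0.06250 ≈ 19.7 mcg/L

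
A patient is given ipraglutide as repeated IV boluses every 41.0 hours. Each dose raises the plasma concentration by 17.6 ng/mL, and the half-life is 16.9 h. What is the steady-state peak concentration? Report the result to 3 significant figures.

k = ln 2 / 16.9 = 0.04101 h⁻¹
Fraction remaining after one interval: e^(−kτ) = e^(−0.04101 × 41.0) = 0.1861
R = 1 / (1 − 0.1861) = 1.229
Css,max = 17.6 × 1.229 ≈ 21.6 ng/mL

21.6 ng/mL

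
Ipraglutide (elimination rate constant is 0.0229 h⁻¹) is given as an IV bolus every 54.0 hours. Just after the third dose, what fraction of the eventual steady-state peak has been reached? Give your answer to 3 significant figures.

f_n = 1 − e^(−nkτ) = 1 − e^(−3 × 0.02290 × 54.0) = 1 − e^(−3.710) = 1 − 0.02448 ≈ 0.976

0.976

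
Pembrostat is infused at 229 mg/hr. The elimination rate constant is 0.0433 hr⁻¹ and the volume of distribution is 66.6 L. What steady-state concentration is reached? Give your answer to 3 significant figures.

CL = k · V = 0.0433 × 66.6 = 2.884 L/hr
Css = rate / CL = 229 / 2.884 ≈ 79.4 mg/L

79.4 mg/L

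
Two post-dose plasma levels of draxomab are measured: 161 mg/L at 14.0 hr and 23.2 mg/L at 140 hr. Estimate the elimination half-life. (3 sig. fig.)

45.1 hours

k = ln(C₁/C₂) / (t₂ − t₁) = ln(161/23.2) / (140 − 14.0)
  = 1.937 / 126.0 = 0.01538 hr⁻¹
t½ = ln 2 / k = ln 2 / 0.01538 ≈ 45.1 hours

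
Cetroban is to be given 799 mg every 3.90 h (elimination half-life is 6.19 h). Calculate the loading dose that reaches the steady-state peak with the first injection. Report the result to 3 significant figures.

2260 mg

k = ln 2 / 6.19 = 0.1120 h⁻¹
Accumulation ratio R = 1 / (1 − e^(−kτ)) = 1 / (1 − e^(−0.1120×3.90)) = 1 / (1 − 0.6462) = 2.826
Loading dose = maintenance dose × R = 799 × 2.826 ≈ 2260 mg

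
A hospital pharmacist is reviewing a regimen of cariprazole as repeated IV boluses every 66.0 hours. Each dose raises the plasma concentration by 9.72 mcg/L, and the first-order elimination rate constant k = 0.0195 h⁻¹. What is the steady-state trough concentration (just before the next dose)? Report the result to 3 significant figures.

Fraction remaining after one interval: e^(−kτ) = e^(−0.01950 × 66.0) = 0.2761
R = 1 / (1 − 0.2761) = 1.381
Css,max = 9.72 × 1.381 = 13.43 mcg/L
Css,min = Css,max × e^(−kτ) = 13.43 × 0.2761 ≈ 3.71 mcg/L

3.71 mcg/L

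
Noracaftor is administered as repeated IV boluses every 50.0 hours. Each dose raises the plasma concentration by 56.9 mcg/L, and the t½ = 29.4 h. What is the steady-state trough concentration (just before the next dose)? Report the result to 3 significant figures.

k = ln 2 / 29.4 = 0.02358 h⁻¹
Fraction remaining after one interval: e^(−kτ) = e^(−0.02358 × 50.0) = 0.3076
R = 1 / (1 − 0.3076) = 1.444
Css,max = 56.9 × 1.444 = 82.18 mcg/L
Css,min = Css,max × e^(−kτ) = 82.18 × 0.3076 ≈ 25.3 mcg/L

25.3 mcg/L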